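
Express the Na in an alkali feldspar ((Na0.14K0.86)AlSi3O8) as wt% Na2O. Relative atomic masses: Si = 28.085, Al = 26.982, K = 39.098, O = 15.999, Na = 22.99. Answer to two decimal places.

1.57 wt%

M((Na0.14K0.86)AlSi3O8) = 276.072 g/mol; M(Na2O) = 61.979 g/mol.
Moles Na2O per formula unit = 0.14 Na ÷ 2 = 0.0700.
Na2O fraction = (0.0700 × 61.979) / 276.072 = 4.339/276.072 = 0.0157.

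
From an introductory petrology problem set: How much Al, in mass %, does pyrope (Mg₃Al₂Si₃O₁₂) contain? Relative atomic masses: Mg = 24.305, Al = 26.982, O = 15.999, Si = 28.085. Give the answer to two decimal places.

13.39 mass %

Formula mass = 3·24.305 + 2·26.982 + 3·28.085 + 12·15.999 = 403.122 g/mol, of which 53.964 g is Al.
So Al makes up 53.964/403.122 = 0.1339 of the mass, i.e. 13.39%.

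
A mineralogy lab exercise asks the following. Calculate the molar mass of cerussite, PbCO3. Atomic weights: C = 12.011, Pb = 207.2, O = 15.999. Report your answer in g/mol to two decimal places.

The formula mass is the sum 1*207.2 + 1*12.011 + 3*15.999.

267.21 g/mol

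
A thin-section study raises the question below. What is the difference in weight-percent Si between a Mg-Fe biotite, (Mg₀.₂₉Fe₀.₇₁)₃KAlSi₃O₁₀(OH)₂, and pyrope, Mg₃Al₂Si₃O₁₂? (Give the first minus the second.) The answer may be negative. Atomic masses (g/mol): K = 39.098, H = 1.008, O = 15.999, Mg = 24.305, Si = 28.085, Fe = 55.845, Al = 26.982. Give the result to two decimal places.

M((Mg₀.₂₉Fe₀.₇₁)₃KAlSi₃O₁₀(OH)₂) = 484.434 g/mol, so wt% Si = 84.255/484.434 × 100 = 17.39%.
M(Mg₃Al₂Si₃O₁₂) = 403.122 g/mol, so wt% Si = 84.255/403.122 × 100 = 20.90%.
17.39 − 20.90 = -3.51 pp.

-3.51 percentage points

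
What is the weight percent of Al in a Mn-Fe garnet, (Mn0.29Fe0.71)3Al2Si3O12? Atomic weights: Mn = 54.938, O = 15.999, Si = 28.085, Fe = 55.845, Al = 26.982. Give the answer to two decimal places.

10.86 wt%

Molar mass of (Mn0.29Fe0.71)3Al2Si3O12: 0.87*54.938 + 2.13*55.845 + 2*26.982 + 3*28.085 + 12*15.999 = 496.953 g/mol.
Mass of Al per formula unit: 2 × 26.982 = 53.964 g.
Weight fraction Al = 53.964 / 496.953 = 0.1086.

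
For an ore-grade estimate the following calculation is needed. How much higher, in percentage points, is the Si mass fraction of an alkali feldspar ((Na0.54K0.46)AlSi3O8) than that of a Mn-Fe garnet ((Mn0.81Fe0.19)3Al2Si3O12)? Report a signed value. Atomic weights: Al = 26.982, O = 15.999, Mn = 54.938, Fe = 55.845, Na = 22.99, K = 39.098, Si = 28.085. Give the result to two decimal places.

First mineral: 84.255 g Si in 269.629 g formula = 31.25 wt% Si.
Second mineral: 84.255 g Si in 495.538 g formula = 17.00 wt% Si.
31.25% − 17.00% gives a difference of 14.25 percentage points.

14.25 percentage points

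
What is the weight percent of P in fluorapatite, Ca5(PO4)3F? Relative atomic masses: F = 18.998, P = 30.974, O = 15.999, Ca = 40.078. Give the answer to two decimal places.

18.43 wt%

M(Ca5(PO4)3F) = 504.298 g/mol.
P contributes 3 × 30.974 = 92.922 g per mole.
92.922/504.298 = 0.1843 → 18.43%.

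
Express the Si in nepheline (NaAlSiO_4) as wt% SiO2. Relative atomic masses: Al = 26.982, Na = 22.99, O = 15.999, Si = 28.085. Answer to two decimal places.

Molar mass of NaAlSiO_4 = 1×22.99 + 1×26.982 + 1×28.085 + 4×15.999 = 142.053 g/mol.
Each formula unit contains 1 Si, equivalent to 1/1 = 1.0000 mol SiO2.
M(SiO2) = 1×28.085 + 2×15.999 = 60.083 g/mol.
Mass of SiO2 per formula unit = 1.0000 × 60.083 = 60.083 g.
SiO2 wt% = 60.083 / 142.053 × 100 = 42.30%.

42.30 wt%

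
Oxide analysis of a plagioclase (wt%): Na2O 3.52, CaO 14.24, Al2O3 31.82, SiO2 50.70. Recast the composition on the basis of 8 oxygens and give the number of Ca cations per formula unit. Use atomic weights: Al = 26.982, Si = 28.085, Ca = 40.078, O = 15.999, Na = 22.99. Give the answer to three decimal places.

Na2O: 3.52/61.979 = 0.05679 mol → 0.11358 mol Na, 0.05679 mol O.
CaO: 14.24/56.077 = 0.25394 mol → 0.25394 mol Ca, 0.25394 mol O.
Al2O3: 31.82/101.961 = 0.31208 mol → 0.62416 mol Al, 0.93624 mol O.
SiO2: 50.70/60.083 = 0.84383 mol → 0.84383 mol Si, 1.68766 mol O.
Total oxygen = 2.93463 mol. Normalization factor = 8/2.93463 = 2.72607.
Ca per 8 O = 0.25394 × 2.72607 = 0.692.

0.692 Ca apfu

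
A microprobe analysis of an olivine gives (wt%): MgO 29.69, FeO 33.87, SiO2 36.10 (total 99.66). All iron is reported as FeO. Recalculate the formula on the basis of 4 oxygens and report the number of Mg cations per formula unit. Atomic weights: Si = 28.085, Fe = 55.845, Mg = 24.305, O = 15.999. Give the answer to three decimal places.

1.223 Mg apfu

29.69 wt% MgO ÷ 40.304 g/mol = 0.73665 mol, giving 0.73665 Mg and 0.73665 O.
33.87 wt% FeO ÷ 71.844 g/mol = 0.47144 mol, giving 0.47144 Fe and 0.47144 O.
36.10 wt% SiO2 ÷ 60.083 g/mol = 0.60084 mol, giving 0.60084 Si and 1.20168 O.
Oxygen sums to 2.40977; scaling by 4/2.40977 = 1.65991 puts the formula on 4 O.
Mg: 0.73665 × 1.65991 = 1.223 atoms per formula unit.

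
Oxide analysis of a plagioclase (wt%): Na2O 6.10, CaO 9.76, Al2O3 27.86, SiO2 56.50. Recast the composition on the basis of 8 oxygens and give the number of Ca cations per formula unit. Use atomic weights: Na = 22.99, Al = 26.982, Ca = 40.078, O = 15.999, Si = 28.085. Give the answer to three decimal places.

Na2O: 6.10/61.979 = 0.09842 mol → 0.19684 mol Na, 0.09842 mol O.
CaO: 9.76/56.077 = 0.17405 mol → 0.17405 mol Ca, 0.17405 mol O.
Al2O3: 27.86/101.961 = 0.27324 mol → 0.54648 mol Al, 0.81972 mol O.
SiO2: 56.50/60.083 = 0.94037 mol → 0.94037 mol Si, 1.88074 mol O.
Total oxygen = 2.97293 mol. Normalization factor = 8/2.97293 = 2.69095.
Ca per 8 O = 0.17405 × 2.69095 = 0.468.

0.468 Ca apfu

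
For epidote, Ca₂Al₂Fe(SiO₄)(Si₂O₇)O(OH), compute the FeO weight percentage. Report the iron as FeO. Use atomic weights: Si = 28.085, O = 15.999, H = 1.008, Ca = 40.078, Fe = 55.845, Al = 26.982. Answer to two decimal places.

Molar mass of Ca₂Al₂Fe(SiO₄)(Si₂O₇)O(OH) = 2×40.078 + 2×26.982 + 1×55.845 + 3×28.085 + 13×15.999 + 1×1.008 = 483.215 g/mol.
Each formula unit contains 1 Fe, equivalent to 1/1 = 1.0000 mol FeO.
M(FeO) = 1×55.845 + 1×15.999 = 71.844 g/mol.
Mass of FeO per formula unit = 1.0000 × 71.844 = 71.844 g.
FeO wt% = 71.844 / 483.215 × 100 = 14.87%.

14.87 wt%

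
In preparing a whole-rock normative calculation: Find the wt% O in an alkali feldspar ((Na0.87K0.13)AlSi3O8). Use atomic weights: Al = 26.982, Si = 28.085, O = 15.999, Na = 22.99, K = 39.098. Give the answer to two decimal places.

48.42 wt%

Formula mass = 0.87·22.99 + 0.13·39.098 + 1·26.982 + 3·28.085 + 8·15.999 = 264.313 g/mol, of which 127.992 g is O.
So O makes up 127.992/264.313 = 0.4842 of the mass, i.e. 48.42%.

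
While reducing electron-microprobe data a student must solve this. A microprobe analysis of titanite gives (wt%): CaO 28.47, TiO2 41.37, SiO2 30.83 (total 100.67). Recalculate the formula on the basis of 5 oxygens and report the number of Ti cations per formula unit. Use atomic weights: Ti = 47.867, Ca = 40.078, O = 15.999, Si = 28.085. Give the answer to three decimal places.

1.008 Ti apfu

28.47 wt% CaO ÷ 56.077 g/mol = 0.50769 mol, giving 0.50769 Ca and 0.50769 O.
41.37 wt% TiO2 ÷ 79.865 g/mol = 0.51800 mol, giving 0.51800 Ti and 1.03600 O.
30.83 wt% SiO2 ÷ 60.083 g/mol = 0.51312 mol, giving 0.51312 Si and 1.02624 O.
Oxygen sums to 2.56993; scaling by 5/2.56993 = 1.94558 puts the formula on 5 O.
Ti: 0.51800 × 1.94558 = 1.008 atoms per formula unit.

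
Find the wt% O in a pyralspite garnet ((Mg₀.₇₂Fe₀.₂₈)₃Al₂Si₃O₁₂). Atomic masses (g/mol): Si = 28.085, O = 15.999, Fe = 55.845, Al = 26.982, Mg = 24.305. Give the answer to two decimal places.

44.69 wt%

Molar mass of (Mg₀.₇₂Fe₀.₂₈)₃Al₂Si₃O₁₂: 2.16*24.305 + 0.84*55.845 + 2*26.982 + 3*28.085 + 12*15.999 = 429.616 g/mol.
Mass of O per formula unit: 12 × 15.999 = 191.988 g.
Weight fraction O = 191.988 / 429.616 = 0.4469.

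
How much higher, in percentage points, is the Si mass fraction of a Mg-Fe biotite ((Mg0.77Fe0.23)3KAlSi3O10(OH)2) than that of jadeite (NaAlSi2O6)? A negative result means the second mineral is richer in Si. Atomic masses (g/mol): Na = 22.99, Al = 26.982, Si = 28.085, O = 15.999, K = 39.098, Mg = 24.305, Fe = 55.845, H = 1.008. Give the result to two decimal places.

M((Mg0.77Fe0.23)3KAlSi3O10(OH)2) = 439.017 g/mol, so wt% Si = 84.255/439.017 × 100 = 19.19%.
M(NaAlSi2O6) = 202.136 g/mol, so wt% Si = 56.170/202.136 × 100 = 27.79%.
19.19 − 27.79 = -8.60 pp.

-8.60 percentage points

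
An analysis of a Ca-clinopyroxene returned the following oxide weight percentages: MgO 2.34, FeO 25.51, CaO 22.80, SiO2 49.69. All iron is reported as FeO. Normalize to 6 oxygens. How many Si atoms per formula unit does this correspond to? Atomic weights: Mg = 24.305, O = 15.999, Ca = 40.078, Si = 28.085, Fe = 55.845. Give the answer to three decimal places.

2.006 Si apfu

MgO (M=40.304): mol = 0.05806; Mg = 0.05806, O = 0.05806.
FeO (M=71.844): mol = 0.35507; Fe = 0.35507, O = 0.35507.
CaO (M=56.077): mol = 0.40658; Ca = 0.40658, O = 0.40658.
SiO2 (M=60.083): mol = 0.82702; Si = 0.82702, O = 1.65404.
ΣO = 2.47375; factor = 6/ΣO = 2.42547.
Si apfu = 0.82702 × 2.42547 = 2.006.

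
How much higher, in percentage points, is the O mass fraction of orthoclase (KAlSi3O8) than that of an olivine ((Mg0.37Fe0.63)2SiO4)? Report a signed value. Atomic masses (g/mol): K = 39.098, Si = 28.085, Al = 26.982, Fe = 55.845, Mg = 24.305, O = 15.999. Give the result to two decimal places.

10.52 percentage points

M(KAlSi3O8) = 278.327 g/mol, so wt% O = 127.992/278.327 × 100 = 45.99%.
M((Mg0.37Fe0.63)2SiO4) = 180.431 g/mol, so wt% O = 63.996/180.431 × 100 = 35.47%.
45.99 − 35.47 = 10.52 pp.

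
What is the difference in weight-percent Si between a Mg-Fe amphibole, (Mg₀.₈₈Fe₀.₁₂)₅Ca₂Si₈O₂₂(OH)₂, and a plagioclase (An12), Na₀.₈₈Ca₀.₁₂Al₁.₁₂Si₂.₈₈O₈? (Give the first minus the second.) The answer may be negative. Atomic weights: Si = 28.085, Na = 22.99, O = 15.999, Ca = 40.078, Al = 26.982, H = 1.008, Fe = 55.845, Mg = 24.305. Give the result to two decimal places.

-3.59 percentage points

Si in (Mg₀.₈₈Fe₀.₁₂)₅Ca₂Si₈O₂₂(OH)₂: molar mass 831.277 g/mol; 8×28.085 = 224.680 g → 27.03 wt%.
Si in Na₀.₈₈Ca₀.₁₂Al₁.₁₂Si₂.₈₈O₈: molar mass 264.137 g/mol; 2.88×28.085 = 80.885 g → 30.62 wt%.
Difference = 27.03 − 30.62 = -3.59 percentage points.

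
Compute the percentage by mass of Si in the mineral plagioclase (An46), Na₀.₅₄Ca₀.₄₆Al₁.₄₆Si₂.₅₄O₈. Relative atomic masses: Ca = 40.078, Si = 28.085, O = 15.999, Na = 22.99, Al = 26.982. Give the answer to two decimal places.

M(Na₀.₅₄Ca₀.₄₆Al₁.₄₆Si₂.₅₄O₈) = 269.572 g/mol.
Si contributes 2.54 × 28.085 = 71.336 g per mole.
71.336/269.572 = 0.2646 → 26.46%.

26.46 wt%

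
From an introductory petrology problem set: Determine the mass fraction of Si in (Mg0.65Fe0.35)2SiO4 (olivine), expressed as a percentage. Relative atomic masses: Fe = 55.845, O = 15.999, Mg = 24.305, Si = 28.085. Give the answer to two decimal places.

17.25 wt%

M((Mg0.65Fe0.35)2SiO4) = 162.769 g/mol.
Si contributes 1 × 28.085 = 28.085 g per mole.
28.085/162.769 = 0.1725 → 17.25%.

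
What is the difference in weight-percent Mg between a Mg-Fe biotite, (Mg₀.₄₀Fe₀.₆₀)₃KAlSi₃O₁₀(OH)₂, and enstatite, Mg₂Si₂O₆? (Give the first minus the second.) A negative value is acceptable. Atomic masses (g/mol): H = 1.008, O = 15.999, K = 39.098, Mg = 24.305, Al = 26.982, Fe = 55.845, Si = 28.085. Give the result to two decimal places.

First mineral: 29.166 g Mg in 474.026 g formula = 6.15 wt% Mg.
Second mineral: 48.610 g Mg in 200.774 g formula = 24.21 wt% Mg.
6.15% − 24.21% gives a difference of -18.06 percentage points.

-18.06 percentage points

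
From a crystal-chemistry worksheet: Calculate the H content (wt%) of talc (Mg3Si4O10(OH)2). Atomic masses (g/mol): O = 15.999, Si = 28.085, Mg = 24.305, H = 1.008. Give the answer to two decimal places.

0.53 wt%

M(Mg3Si4O10(OH)2) = 379.259 g/mol.
H contributes 2 × 1.008 = 2.016 g per mole.
2.016/379.259 = 0.0053 → 0.53%.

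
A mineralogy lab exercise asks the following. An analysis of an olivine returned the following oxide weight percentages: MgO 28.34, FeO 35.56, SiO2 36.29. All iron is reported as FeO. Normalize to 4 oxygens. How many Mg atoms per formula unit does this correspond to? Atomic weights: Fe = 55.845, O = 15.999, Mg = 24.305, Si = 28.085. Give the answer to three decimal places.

1.169 Mg apfu

28.34 wt% MgO ÷ 40.304 g/mol = 0.70316 mol, giving 0.70316 Mg and 0.70316 O.
35.56 wt% FeO ÷ 71.844 g/mol = 0.49496 mol, giving 0.49496 Fe and 0.49496 O.
36.29 wt% SiO2 ÷ 60.083 g/mol = 0.60400 mol, giving 0.60400 Si and 1.20800 O.
Oxygen sums to 2.40612; scaling by 4/2.40612 = 1.66243 puts the formula on 4 O.
Mg: 0.70316 × 1.66243 = 1.169 atoms per formula unit.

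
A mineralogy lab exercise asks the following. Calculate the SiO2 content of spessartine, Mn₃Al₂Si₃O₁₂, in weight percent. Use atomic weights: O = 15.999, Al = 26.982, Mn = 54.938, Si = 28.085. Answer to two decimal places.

Formula mass = 495.021 g/mol.
3 Si → 3.0000 mol SiO2 per formula unit; M(SiO2) = 60.083, so SiO2 mass = 180.249 g.
180.249/495.021 × 100 = 36.41 wt%.

36.41 wt%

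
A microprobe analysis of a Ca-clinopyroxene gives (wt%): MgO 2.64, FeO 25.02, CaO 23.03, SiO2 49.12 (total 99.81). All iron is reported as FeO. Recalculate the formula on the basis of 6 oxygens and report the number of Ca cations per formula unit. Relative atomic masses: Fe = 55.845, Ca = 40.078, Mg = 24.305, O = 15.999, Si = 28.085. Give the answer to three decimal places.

1.002 Ca apfu

MgO (M=40.304): mol = 0.06550; Mg = 0.06550, O = 0.06550.
FeO (M=71.844): mol = 0.34825; Fe = 0.34825, O = 0.34825.
CaO (M=56.077): mol = 0.41069; Ca = 0.41069, O = 0.41069.
SiO2 (M=60.083): mol = 0.81754; Si = 0.81754, O = 1.63508.
ΣO = 2.45952; factor = 6/ΣO = 2.43950.
Ca apfu = 0.41069 × 2.43950 = 1.002.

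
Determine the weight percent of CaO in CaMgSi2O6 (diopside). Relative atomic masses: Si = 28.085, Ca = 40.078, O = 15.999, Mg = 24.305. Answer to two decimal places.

25.90 wt%

M(CaMgSi2O6) = 216.547 g/mol; M(CaO) = 56.077 g/mol.
Moles CaO per formula unit = 1 Ca ÷ 1 = 1.0000.
CaO fraction = (1.0000 × 56.077) / 216.547 = 56.077/216.547 = 0.2590.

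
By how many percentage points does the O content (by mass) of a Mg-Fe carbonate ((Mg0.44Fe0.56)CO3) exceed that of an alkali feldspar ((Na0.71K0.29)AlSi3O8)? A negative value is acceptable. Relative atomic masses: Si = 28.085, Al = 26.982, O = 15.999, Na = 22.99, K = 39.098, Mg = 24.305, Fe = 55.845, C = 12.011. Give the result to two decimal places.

First mineral: 47.997 g O in 101.975 g formula = 47.07 wt% O.
Second mineral: 127.992 g O in 266.890 g formula = 47.96 wt% O.
47.07% − 47.96% gives a difference of -0.89 percentage points.

-0.89 percentage points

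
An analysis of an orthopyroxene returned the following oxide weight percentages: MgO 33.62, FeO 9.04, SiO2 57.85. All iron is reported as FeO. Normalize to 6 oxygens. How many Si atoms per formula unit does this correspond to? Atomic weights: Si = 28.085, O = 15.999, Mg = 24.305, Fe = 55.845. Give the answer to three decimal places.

2.002 Si apfu

MgO (M=40.304): mol = 0.83416; Mg = 0.83416, O = 0.83416.
FeO (M=71.844): mol = 0.12583; Fe = 0.12583, O = 0.12583.
SiO2 (M=60.083): mol = 0.96283; Si = 0.96283, O = 1.92566.
ΣO = 2.88565; factor = 6/ΣO = 2.07925.
Si apfu = 0.96283 × 2.07925 = 2.002.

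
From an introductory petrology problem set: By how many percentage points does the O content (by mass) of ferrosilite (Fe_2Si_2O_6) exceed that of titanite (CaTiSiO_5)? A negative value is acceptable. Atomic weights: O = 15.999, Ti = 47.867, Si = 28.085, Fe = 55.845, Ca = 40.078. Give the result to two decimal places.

-4.43 percentage points

M(Fe_2Si_2O_6) = 263.854 g/mol, so wt% O = 95.994/263.854 × 100 = 36.38%.
M(CaTiSiO_5) = 196.025 g/mol, so wt% O = 79.995/196.025 × 100 = 40.81%.
36.38 − 40.81 = -4.43 pp.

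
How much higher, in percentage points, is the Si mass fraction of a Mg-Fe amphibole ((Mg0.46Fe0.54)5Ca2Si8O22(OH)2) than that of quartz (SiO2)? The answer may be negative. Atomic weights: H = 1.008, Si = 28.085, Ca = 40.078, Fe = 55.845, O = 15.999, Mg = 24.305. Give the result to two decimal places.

-21.71 percentage points

Si in (Mg0.46Fe0.54)5Ca2Si8O22(OH)2: molar mass 897.511 g/mol; 8×28.085 = 224.680 g → 25.03 wt%.
Si in SiO2: molar mass 60.083 g/mol; 1×28.085 = 28.085 g → 46.74 wt%.
Difference = 25.03 − 46.74 = -21.71 percentage points.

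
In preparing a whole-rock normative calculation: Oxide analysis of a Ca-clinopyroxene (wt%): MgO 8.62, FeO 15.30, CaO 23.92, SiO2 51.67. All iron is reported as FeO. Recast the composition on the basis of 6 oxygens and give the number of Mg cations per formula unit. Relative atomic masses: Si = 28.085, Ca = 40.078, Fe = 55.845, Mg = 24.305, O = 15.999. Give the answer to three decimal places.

0.499 Mg apfu

MgO: 8.62/40.304 = 0.21387 mol → 0.21387 mol Mg, 0.21387 mol O.
FeO: 15.30/71.844 = 0.21296 mol → 0.21296 mol Fe, 0.21296 mol O.
CaO: 23.92/56.077 = 0.42656 mol → 0.42656 mol Ca, 0.42656 mol O.
SiO2: 51.67/60.083 = 0.85998 mol → 0.85998 mol Si, 1.71996 mol O.
Total oxygen = 2.57335 mol. Normalization factor = 6/2.57335 = 2.33159.
Mg per 6 O = 0.21387 × 2.33159 = 0.499.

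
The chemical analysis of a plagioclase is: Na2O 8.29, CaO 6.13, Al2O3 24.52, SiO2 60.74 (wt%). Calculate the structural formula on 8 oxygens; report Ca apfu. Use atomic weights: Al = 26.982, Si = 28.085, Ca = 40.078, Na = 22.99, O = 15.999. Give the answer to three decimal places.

0.293 Ca apfu

Na2O (M=61.979): mol = 0.13375; Na = 0.26750, O = 0.13375.
CaO (M=56.077): mol = 0.10931; Ca = 0.10931, O = 0.10931.
Al2O3 (M=101.961): mol = 0.24048; Al = 0.48096, O = 0.72144.
SiO2 (M=60.083): mol = 1.01093; Si = 1.01093, O = 2.02186.
ΣO = 2.98636; factor = 8/ΣO = 2.67885.
Ca apfu = 0.10931 × 2.67885 = 0.293.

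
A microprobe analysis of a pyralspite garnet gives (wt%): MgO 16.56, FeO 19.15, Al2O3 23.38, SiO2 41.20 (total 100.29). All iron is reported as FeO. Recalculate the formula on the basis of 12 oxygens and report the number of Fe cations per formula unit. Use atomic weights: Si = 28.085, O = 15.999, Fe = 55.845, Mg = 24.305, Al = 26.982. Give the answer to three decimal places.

16.56 wt% MgO ÷ 40.304 g/mol = 0.41088 mol, giving 0.41088 Mg and 0.41088 O.
19.15 wt% FeO ÷ 71.844 g/mol = 0.26655 mol, giving 0.26655 Fe and 0.26655 O.
23.38 wt% Al2O3 ÷ 101.961 g/mol = 0.22930 mol, giving 0.45860 Al and 0.68790 O.
41.20 wt% SiO2 ÷ 60.083 g/mol = 0.68572 mol, giving 0.68572 Si and 1.37144 O.
Oxygen sums to 2.73677; scaling by 12/2.73677 = 4.38473 puts the formula on 12 O.
Fe: 0.26655 × 4.38473 = 1.169 atoms per formula unit.

1.169 Fe apfu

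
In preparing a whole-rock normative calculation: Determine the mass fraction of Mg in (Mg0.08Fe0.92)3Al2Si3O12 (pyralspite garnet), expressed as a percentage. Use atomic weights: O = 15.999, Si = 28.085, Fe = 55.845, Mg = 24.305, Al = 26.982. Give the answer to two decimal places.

M((Mg0.08Fe0.92)3Al2Si3O12) = 490.172 g/mol.
Mg contributes 0.24 × 24.305 = 5.833 g per mole.
5.833/490.172 = 0.0119 → 1.19%.

1.19 wt%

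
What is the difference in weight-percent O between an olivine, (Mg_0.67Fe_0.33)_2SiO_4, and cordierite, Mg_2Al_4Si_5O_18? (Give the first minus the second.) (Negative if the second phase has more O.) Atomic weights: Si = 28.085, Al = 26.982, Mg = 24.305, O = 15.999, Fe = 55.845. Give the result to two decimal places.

First mineral: 63.996 g O in 161.507 g formula = 39.62 wt% O.
Second mineral: 287.982 g O in 584.945 g formula = 49.23 wt% O.
39.62% − 49.23% gives a difference of -9.61 percentage points.

-9.61 percentage points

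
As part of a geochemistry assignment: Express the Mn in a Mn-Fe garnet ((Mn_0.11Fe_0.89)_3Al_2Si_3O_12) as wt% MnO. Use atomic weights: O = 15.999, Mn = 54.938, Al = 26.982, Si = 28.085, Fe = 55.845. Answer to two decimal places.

Formula mass = 497.443 g/mol.
0.33 Mn → 0.3300 mol MnO per formula unit; M(MnO) = 70.937, so MnO mass = 23.409 g.
23.409/497.443 × 100 = 4.71 wt%.

4.71 wt%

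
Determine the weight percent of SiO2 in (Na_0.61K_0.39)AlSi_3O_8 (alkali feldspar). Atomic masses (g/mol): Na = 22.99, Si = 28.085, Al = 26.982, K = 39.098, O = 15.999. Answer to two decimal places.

67.13 wt%

Molar mass of (Na_0.61K_0.39)AlSi_3O_8 = 0.61*22.99 + 0.39*39.098 + 1*26.982 + 3*28.085 + 8*15.999 = 268.501 g/mol.
Each formula unit contains 3 Si, equivalent to 3/1 = 3.0000 mol SiO2.
M(SiO2) = 1×28.085 + 2×15.999 = 60.083 g/mol.
Mass of SiO2 per formula unit = 3.0000 × 60.083 = 180.249 g.
SiO2 wt% = 180.249 / 268.501 × 100 = 67.13%.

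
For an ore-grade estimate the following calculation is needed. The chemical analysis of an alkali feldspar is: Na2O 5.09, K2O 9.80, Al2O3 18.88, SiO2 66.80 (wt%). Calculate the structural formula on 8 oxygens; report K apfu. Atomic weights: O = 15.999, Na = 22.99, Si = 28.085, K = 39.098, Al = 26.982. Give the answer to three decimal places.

0.561 K apfu

Na2O (M=61.979): mol = 0.08212; Na = 0.16424, O = 0.08212.
K2O (M=94.195): mol = 0.10404; K = 0.20808, O = 0.10404.
Al2O3 (M=101.961): mol = 0.18517; Al = 0.37034, O = 0.55551.
SiO2 (M=60.083): mol = 1.11180; Si = 1.11180, O = 2.22360.
ΣO = 2.96527; factor = 8/ΣO = 2.69790.
K apfu = 0.20808 × 2.69790 = 0.561.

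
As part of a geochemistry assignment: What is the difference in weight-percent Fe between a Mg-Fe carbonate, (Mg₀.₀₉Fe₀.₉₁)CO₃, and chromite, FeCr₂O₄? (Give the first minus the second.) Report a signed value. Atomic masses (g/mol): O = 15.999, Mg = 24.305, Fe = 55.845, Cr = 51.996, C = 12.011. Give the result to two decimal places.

20.02 percentage points

Fe in (Mg₀.₀₉Fe₀.₉₁)CO₃: molar mass 113.014 g/mol; 0.91×55.845 = 50.819 g → 44.97 wt%.
Fe in FeCr₂O₄: molar mass 223.833 g/mol; 1×55.845 = 55.845 g → 24.95 wt%.
Difference = 44.97 − 24.95 = 20.02 percentage points.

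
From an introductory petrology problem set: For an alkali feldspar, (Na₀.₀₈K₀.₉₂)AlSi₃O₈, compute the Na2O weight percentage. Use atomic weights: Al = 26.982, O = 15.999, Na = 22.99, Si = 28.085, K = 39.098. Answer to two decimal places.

M((Na₀.₀₈K₀.₉₂)AlSi₃O₈) = 277.038 g/mol; M(Na2O) = 61.979 g/mol.
Moles Na2O per formula unit = 0.08 Na ÷ 2 = 0.0400.
Na2O fraction = (0.0400 × 61.979) / 277.038 = 2.479/277.038 = 0.0089.

0.89 wt%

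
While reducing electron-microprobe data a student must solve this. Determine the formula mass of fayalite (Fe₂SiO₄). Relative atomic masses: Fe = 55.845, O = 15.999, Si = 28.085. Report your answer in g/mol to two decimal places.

203.77 g/mol

The formula mass is the sum 2·55.845 + 1·28.085 + 4·15.999.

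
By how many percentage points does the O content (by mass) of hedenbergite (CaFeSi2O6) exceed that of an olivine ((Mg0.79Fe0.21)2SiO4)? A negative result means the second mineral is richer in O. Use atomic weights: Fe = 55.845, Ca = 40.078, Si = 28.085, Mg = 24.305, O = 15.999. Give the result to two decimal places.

O in CaFeSi2O6: molar mass 248.087 g/mol; 6×15.999 = 95.994 g → 38.69 wt%.
O in (Mg0.79Fe0.21)2SiO4: molar mass 153.938 g/mol; 4×15.999 = 63.996 g → 41.57 wt%.
Difference = 38.69 − 41.57 = -2.88 percentage points.

-2.88 percentage points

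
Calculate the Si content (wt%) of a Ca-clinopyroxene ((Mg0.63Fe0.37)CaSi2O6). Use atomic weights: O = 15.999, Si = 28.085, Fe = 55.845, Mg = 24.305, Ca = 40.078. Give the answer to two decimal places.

24.61 wt%

Formula mass = 0.63·24.305 + 0.37·55.845 + 1·40.078 + 2·28.085 + 6·15.999 = 228.217 g/mol, of which 56.170 g is Si.
So Si makes up 56.170/228.217 = 0.2461 of the mass, i.e. 24.61%.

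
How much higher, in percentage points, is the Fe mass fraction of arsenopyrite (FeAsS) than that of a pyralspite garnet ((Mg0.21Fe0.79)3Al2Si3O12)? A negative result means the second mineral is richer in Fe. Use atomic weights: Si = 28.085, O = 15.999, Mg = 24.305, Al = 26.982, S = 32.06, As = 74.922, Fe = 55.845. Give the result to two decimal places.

6.60 percentage points

First mineral: 55.845 g Fe in 162.827 g formula = 34.30 wt% Fe.
Second mineral: 132.353 g Fe in 477.872 g formula = 27.70 wt% Fe.
34.30% − 27.70% gives a difference of 6.60 percentage points.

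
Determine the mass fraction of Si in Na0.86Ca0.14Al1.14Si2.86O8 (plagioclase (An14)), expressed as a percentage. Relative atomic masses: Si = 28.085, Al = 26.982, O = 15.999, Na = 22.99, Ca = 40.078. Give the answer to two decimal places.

Formula mass = 0.86·22.99 + 0.14·40.078 + 1.14·26.982 + 2.86·28.085 + 8·15.999 = 264.457 g/mol, of which 80.323 g is Si.
So Si makes up 80.323/264.457 = 0.3037 of the mass, i.e. 30.37%.

30.37 wt%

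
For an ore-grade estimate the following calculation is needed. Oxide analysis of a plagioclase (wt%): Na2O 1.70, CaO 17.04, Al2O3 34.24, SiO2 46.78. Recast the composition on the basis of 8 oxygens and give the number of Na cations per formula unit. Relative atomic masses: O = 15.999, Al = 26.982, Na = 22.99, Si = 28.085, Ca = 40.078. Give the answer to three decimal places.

Na2O (M=61.979): mol = 0.02743; Na = 0.05486, O = 0.02743.
CaO (M=56.077): mol = 0.30387; Ca = 0.30387, O = 0.30387.
Al2O3 (M=101.961): mol = 0.33581; Al = 0.67162, O = 1.00743.
SiO2 (M=60.083): mol = 0.77859; Si = 0.77859, O = 1.55718.
ΣO = 2.89591; factor = 8/ΣO = 2.76252.
Na apfu = 0.05486 × 2.76252 = 0.152.

0.152 Na apfu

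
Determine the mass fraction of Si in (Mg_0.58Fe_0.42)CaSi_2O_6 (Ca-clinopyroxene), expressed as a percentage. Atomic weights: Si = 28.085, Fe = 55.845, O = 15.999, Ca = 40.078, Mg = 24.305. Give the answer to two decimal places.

Molar mass of (Mg_0.58Fe_0.42)CaSi_2O_6: 0.58·24.305 + 0.42·55.845 + 1·40.078 + 2·28.085 + 6·15.999 = 229.794 g/mol.
Mass of Si per formula unit: 2 × 28.085 = 56.170 g.
Weight fraction Si = 56.170 / 229.794 = 0.2444.

24.44 wt%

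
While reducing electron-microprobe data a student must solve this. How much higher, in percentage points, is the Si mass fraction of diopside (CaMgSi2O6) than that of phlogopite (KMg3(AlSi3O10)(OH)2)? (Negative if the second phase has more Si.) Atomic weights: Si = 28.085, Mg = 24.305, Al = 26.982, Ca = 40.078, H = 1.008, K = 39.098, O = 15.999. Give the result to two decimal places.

Si in CaMgSi2O6: molar mass 216.547 g/mol; 2×28.085 = 56.170 g → 25.94 wt%.
Si in KMg3(AlSi3O10)(OH)2: molar mass 417.254 g/mol; 3×28.085 = 84.255 g → 20.19 wt%.
Difference = 25.94 − 20.19 = 5.75 percentage points.

5.75 percentage points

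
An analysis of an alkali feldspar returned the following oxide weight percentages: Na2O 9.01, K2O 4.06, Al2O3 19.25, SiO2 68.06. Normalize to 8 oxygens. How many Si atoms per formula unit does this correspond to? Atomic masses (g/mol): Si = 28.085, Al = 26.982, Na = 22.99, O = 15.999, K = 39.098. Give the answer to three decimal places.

Na2O: 9.01/61.979 = 0.14537 mol → 0.29074 mol Na, 0.14537 mol O.
K2O: 4.06/94.195 = 0.04310 mol → 0.08620 mol K, 0.04310 mol O.
Al2O3: 19.25/101.961 = 0.18880 mol → 0.37760 mol Al, 0.56640 mol O.
SiO2: 68.06/60.083 = 1.13277 mol → 1.13277 mol Si, 2.26554 mol O.
Total oxygen = 3.02041 mol. Normalization factor = 8/3.02041 = 2.64865.
Si per 8 O = 1.13277 × 2.64865 = 3.000.

3.000 Si apfu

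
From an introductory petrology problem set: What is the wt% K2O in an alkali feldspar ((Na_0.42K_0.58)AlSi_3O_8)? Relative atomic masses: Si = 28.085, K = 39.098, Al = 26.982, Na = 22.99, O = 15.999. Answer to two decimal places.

10.06 wt%

Molar mass of (Na_0.42K_0.58)AlSi_3O_8 = 0.42×22.99 + 0.58×39.098 + 1×26.982 + 3×28.085 + 8×15.999 = 271.562 g/mol.
Each formula unit contains 0.58 K, equivalent to 0.58/2 = 0.2900 mol K2O.
M(K2O) = 2×39.098 + 1×15.999 = 94.195 g/mol.
Mass of K2O per formula unit = 0.2900 × 94.195 = 27.317 g.
K2O wt% = 27.317 / 271.562 × 100 = 10.06%.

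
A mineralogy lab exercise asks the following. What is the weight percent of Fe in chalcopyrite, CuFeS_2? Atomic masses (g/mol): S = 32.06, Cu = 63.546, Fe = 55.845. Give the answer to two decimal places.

30.43 mass %

Molar mass of CuFeS_2: 1×63.546 + 1×55.845 + 2×32.06 = 183.511 g/mol.
Mass of Fe per formula unit: 1 × 55.845 = 55.845 g.
Weight fraction Fe = 55.845 / 183.511 = 0.3043.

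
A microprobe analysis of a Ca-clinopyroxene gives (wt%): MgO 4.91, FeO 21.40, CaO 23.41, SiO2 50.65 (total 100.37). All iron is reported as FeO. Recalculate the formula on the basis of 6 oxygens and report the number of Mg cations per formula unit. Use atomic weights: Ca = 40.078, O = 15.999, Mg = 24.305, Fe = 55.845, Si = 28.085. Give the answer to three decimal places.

0.290 Mg apfu

MgO: 4.91/40.304 = 0.12182 mol → 0.12182 mol Mg, 0.12182 mol O.
FeO: 21.40/71.844 = 0.29787 mol → 0.29787 mol Fe, 0.29787 mol O.
CaO: 23.41/56.077 = 0.41746 mol → 0.41746 mol Ca, 0.41746 mol O.
SiO2: 50.65/60.083 = 0.84300 mol → 0.84300 mol Si, 1.68600 mol O.
Total oxygen = 2.52315 mol. Normalization factor = 6/2.52315 = 2.37798.
Mg per 6 O = 0.12182 × 2.37798 = 0.290.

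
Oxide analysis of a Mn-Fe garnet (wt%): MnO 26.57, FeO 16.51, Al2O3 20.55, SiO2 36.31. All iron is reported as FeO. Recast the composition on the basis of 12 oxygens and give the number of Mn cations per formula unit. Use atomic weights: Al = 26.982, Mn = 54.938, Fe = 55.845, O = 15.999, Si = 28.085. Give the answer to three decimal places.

1.859 Mn apfu

26.57 wt% MnO ÷ 70.937 g/mol = 0.37456 mol, giving 0.37456 Mn and 0.37456 O.
16.51 wt% FeO ÷ 71.844 g/mol = 0.22980 mol, giving 0.22980 Fe and 0.22980 O.
20.55 wt% Al2O3 ÷ 101.961 g/mol = 0.20155 mol, giving 0.40310 Al and 0.60465 O.
36.31 wt% SiO2 ÷ 60.083 g/mol = 0.60433 mol, giving 0.60433 Si and 1.20866 O.
Oxygen sums to 2.41767; scaling by 12/2.41767 = 4.96346 puts the formula on 12 O.
Mn: 0.37456 × 4.96346 = 1.859 atoms per formula unit.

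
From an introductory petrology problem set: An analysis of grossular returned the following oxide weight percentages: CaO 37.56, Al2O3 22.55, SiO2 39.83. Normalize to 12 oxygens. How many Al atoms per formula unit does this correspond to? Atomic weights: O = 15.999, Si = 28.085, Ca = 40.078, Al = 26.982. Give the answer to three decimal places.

1.996 Al apfu

CaO: 37.56/56.077 = 0.66979 mol → 0.66979 mol Ca, 0.66979 mol O.
Al2O3: 22.55/101.961 = 0.22116 mol → 0.44232 mol Al, 0.66348 mol O.
SiO2: 39.83/60.083 = 0.66292 mol → 0.66292 mol Si, 1.32584 mol O.
Total oxygen = 2.65911 mol. Normalization factor = 12/2.65911 = 4.51279.
Al per 12 O = 0.44232 × 4.51279 = 1.996.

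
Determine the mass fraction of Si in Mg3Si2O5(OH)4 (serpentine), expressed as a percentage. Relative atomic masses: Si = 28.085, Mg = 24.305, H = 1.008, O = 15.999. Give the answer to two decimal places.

M(Mg3Si2O5(OH)4) = 277.108 g/mol.
Si contributes 2 × 28.085 = 56.170 g per mole.
56.170/277.108 = 0.2027 → 20.27%.

20.27 mass %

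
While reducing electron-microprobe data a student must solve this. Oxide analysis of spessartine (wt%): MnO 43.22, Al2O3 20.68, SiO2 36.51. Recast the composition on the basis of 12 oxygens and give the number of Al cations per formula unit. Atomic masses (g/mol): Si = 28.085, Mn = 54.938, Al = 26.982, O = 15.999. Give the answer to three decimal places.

2.001 Al apfu

MnO: 43.22/70.937 = 0.60927 mol → 0.60927 mol Mn, 0.60927 mol O.
Al2O3: 20.68/101.961 = 0.20282 mol → 0.40564 mol Al, 0.60846 mol O.
SiO2: 36.51/60.083 = 0.60766 mol → 0.60766 mol Si, 1.21532 mol O.
Total oxygen = 2.43305 mol. Normalization factor = 12/2.43305 = 4.93208.
Al per 12 O = 0.40564 × 4.93208 = 2.001.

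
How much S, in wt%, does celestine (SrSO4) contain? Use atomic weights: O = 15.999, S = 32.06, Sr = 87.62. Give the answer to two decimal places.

17.45 wt%

M(SrSO4) = 183.676 g/mol.
S contributes 1 × 32.06 = 32.060 g per mole.
32.060/183.676 = 0.1745 → 17.45%.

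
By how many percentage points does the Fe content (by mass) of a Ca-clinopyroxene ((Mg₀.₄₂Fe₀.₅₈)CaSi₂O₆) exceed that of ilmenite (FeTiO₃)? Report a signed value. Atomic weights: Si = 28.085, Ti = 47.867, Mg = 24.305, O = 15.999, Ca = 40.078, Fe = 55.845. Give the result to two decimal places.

-23.02 percentage points

Fe in (Mg₀.₄₂Fe₀.₅₈)CaSi₂O₆: molar mass 234.840 g/mol; 0.58×55.845 = 32.390 g → 13.79 wt%.
Fe in FeTiO₃: molar mass 151.709 g/mol; 1×55.845 = 55.845 g → 36.81 wt%.
Difference = 13.79 − 36.81 = -23.02 percentage points.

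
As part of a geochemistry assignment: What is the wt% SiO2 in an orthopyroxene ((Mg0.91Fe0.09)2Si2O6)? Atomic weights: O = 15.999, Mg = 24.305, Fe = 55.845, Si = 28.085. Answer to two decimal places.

Formula mass = 206.451 g/mol.
2 Si → 2.0000 mol SiO2 per formula unit; M(SiO2) = 60.083, so SiO2 mass = 120.166 g.
120.166/206.451 × 100 = 58.21 wt%.

58.21 wt%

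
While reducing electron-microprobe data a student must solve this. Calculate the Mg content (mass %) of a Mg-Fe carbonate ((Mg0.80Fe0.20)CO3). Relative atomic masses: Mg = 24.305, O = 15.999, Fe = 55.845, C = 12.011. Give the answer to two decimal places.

M((Mg0.80Fe0.20)CO3) = 90.621 g/mol.
Mg contributes 0.80 × 24.305 = 19.444 g per mole.
19.444/90.621 = 0.2146 → 21.46%.

21.46 mass %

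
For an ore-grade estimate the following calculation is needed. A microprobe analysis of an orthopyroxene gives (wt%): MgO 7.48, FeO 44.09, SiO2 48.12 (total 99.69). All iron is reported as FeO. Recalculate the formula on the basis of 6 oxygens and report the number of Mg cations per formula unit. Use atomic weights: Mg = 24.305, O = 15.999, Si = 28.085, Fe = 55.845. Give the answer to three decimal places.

0.464 Mg apfu

MgO (M=40.304): mol = 0.18559; Mg = 0.18559, O = 0.18559.
FeO (M=71.844): mol = 0.61369; Fe = 0.61369, O = 0.61369.
SiO2 (M=60.083): mol = 0.80089; Si = 0.80089, O = 1.60178.
ΣO = 2.40106; factor = 6/ΣO = 2.49890.
Mg apfu = 0.18559 × 2.49890 = 0.464.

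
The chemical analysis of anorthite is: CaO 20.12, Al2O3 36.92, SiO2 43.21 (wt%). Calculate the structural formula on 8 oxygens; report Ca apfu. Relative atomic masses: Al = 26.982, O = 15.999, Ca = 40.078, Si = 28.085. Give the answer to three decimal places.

0.995 Ca apfu

CaO: 20.12/56.077 = 0.35879 mol → 0.35879 mol Ca, 0.35879 mol O.
Al2O3: 36.92/101.961 = 0.36210 mol → 0.72420 mol Al, 1.08630 mol O.
SiO2: 43.21/60.083 = 0.71917 mol → 0.71917 mol Si, 1.43834 mol O.
Total oxygen = 2.88343 mol. Normalization factor = 8/2.88343 = 2.77447.
Ca per 8 O = 0.35879 × 2.77447 = 0.995.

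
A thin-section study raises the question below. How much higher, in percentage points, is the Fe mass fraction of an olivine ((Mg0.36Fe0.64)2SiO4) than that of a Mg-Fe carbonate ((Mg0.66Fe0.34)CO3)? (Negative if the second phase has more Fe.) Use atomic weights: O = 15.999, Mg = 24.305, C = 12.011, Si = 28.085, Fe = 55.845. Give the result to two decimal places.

19.50 percentage points

Fe in (Mg0.36Fe0.64)2SiO4: molar mass 181.062 g/mol; 1.28×55.845 = 71.482 g → 39.48 wt%.
Fe in (Mg0.66Fe0.34)CO3: molar mass 95.037 g/mol; 0.34×55.845 = 18.987 g → 19.98 wt%.
Difference = 39.48 − 19.98 = 19.50 percentage points.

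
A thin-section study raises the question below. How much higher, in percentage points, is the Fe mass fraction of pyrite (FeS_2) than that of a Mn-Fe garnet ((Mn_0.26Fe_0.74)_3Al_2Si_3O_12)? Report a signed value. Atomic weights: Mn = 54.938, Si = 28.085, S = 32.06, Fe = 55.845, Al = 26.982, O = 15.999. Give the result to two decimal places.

21.61 percentage points

Fe in FeS_2: molar mass 119.965 g/mol; 1×55.845 = 55.845 g → 46.55 wt%.
Fe in (Mn_0.26Fe_0.74)_3Al_2Si_3O_12: molar mass 497.035 g/mol; 2.22×55.845 = 123.976 g → 24.94 wt%.
Difference = 46.55 − 24.94 = 21.61 percentage points.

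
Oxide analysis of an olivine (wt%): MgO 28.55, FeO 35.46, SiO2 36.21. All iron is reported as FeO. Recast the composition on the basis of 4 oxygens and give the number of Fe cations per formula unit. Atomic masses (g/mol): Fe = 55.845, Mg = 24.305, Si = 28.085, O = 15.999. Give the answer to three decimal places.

0.820 Fe apfu

MgO (M=40.304): mol = 0.70837; Mg = 0.70837, O = 0.70837.
FeO (M=71.844): mol = 0.49357; Fe = 0.49357, O = 0.49357.
SiO2 (M=60.083): mol = 0.60267; Si = 0.60267, O = 1.20534.
ΣO = 2.40728; factor = 4/ΣO = 1.66163.
Fe apfu = 0.49357 × 1.66163 = 0.820.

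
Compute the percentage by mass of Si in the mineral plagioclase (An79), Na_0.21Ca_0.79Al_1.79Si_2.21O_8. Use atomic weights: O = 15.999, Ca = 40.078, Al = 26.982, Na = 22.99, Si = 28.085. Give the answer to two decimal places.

Molar mass of Na_0.21Ca_0.79Al_1.79Si_2.21O_8: 0.21×22.99 + 0.79×40.078 + 1.79×26.982 + 2.21×28.085 + 8×15.999 = 274.847 g/mol.
Mass of Si per formula unit: 2.21 × 28.085 = 62.068 g.
Weight fraction Si = 62.068 / 274.847 = 0.2258.

22.58 wt%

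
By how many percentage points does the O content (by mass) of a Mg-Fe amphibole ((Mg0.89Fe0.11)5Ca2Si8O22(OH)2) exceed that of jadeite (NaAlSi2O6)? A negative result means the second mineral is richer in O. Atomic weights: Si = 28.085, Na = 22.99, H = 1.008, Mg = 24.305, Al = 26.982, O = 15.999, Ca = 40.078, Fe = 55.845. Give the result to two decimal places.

-1.21 percentage points

O in (Mg0.89Fe0.11)5Ca2Si8O22(OH)2: molar mass 829.700 g/mol; 24×15.999 = 383.976 g → 46.28 wt%.
O in NaAlSi2O6: molar mass 202.136 g/mol; 6×15.999 = 95.994 g → 47.49 wt%.
Difference = 46.28 − 47.49 = -1.21 percentage points.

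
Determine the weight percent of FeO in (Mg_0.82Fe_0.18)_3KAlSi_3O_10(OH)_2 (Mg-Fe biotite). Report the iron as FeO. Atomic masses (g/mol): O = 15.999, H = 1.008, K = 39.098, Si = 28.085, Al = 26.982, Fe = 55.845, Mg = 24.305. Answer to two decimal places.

Formula mass = 434.286 g/mol.
0.54 Fe → 0.5400 mol FeO per formula unit; M(FeO) = 71.844, so FeO mass = 38.796 g.
38.796/434.286 × 100 = 8.93 wt%.

8.93 wt%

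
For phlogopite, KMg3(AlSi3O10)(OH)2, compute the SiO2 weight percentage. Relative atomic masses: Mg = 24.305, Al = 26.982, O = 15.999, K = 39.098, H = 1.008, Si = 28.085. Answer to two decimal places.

Formula mass = 417.254 g/mol.
3 Si → 3.0000 mol SiO2 per formula unit; M(SiO2) = 60.083, so SiO2 mass = 180.249 g.
180.249/417.254 × 100 = 43.20 wt%.

43.20 wt%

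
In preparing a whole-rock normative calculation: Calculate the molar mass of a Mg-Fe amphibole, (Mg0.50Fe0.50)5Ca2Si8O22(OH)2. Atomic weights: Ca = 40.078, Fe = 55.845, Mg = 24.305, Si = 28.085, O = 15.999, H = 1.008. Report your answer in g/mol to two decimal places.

The formula mass is the sum 2.50(24.305) + 2.50(55.845) + 2(40.078) + 8(28.085) + 24(15.999) + 2(1.008).

891.20 g/mol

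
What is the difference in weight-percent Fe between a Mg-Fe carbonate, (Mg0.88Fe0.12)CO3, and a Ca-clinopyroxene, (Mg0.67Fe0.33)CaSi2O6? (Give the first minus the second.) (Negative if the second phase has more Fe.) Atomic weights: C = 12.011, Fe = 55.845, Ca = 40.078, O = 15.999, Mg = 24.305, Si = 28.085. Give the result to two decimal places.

M((Mg0.88Fe0.12)CO3) = 88.098 g/mol, so wt% Fe = 6.701/88.098 × 100 = 7.61%.
M((Mg0.67Fe0.33)CaSi2O6) = 226.955 g/mol, so wt% Fe = 18.429/226.955 × 100 = 8.12%.
7.61 − 8.12 = -0.51 pp.

-0.51 percentage points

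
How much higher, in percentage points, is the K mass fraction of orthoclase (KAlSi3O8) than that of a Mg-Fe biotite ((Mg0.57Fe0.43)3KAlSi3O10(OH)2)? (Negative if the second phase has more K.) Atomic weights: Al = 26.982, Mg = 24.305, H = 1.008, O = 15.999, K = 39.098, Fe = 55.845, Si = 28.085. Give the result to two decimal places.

K in KAlSi3O8: molar mass 278.327 g/mol; 1×39.098 = 39.098 g → 14.05 wt%.
K in (Mg0.57Fe0.43)3KAlSi3O10(OH)2: molar mass 457.941 g/mol; 1×39.098 = 39.098 g → 8.54 wt%.
Difference = 14.05 − 8.54 = 5.51 percentage points.

5.51 percentage points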